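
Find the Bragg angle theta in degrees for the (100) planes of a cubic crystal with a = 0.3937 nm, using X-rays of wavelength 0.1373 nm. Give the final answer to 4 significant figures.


d = a / sqrt(h^2+k^2+l^2)
d = 0.3937 / sqrt(1) = 0.3937 nm
lambda = 2*d*sin(theta)  =>  sin(theta) = lambda / (2*d)
sin(theta) = 0.1373 / (2 * 0.3937) = 0.174371
theta = 10.04 deg


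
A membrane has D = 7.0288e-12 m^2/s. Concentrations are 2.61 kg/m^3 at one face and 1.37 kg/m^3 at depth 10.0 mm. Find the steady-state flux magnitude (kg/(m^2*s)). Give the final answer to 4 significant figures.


J = -D * (dC/dx) = D * (C1 - C2) / dx
J = 7.0288e-12 * (2.61 - 1.37) / 0.01
J = 8.716e-10 kg/(m^2*s)


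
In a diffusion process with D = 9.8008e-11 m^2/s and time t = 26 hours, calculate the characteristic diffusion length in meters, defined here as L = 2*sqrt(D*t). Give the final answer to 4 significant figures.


t = 26 hr = 93600 s
Diffusion length = 2*sqrt(D*t)
= 2*sqrt(9.8008e-11 * 93600)
= 6.058e-03 m


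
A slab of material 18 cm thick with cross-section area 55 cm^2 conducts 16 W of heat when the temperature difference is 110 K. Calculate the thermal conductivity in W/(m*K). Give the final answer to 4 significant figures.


k = Q*L / (A*dT)
L = 0.18 m, A = 5.5e-03 m^2
k = 16 * 0.18 / (5.5e-03 * 110)
k = 4.76 W/(m*K)


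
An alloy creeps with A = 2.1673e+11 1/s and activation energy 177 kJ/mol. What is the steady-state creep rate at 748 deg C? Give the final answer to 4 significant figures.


rate = A * exp(-Q / (R*T))
T = 748 + 273.15 = 1021.15 K
rate = 2.1673e+11 * exp(-177e3 / (8.314 * 1021.15))
rate = 191.2 1/s


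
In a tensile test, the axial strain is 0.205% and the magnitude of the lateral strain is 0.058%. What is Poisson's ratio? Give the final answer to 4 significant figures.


nu = -epsilon_lat / epsilon_axial
Lateral strain is contraction (negative), so using magnitudes:
nu = 0.058 / 0.205
nu = 0.2829


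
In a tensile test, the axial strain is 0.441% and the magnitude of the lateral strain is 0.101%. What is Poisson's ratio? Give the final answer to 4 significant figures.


nu = -epsilon_lat / epsilon_axial
Lateral strain is contraction (negative), so using magnitudes:
nu = 0.101 / 0.441
nu = 0.229


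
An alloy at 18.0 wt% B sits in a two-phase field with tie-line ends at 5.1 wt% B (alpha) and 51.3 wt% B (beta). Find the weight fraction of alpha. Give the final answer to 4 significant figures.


f_alpha = (C_beta - C0) / (C_beta - C_alpha)
f_alpha = (51.3 - 18.0) / (51.3 - 5.1)
f_alpha = 0.7208


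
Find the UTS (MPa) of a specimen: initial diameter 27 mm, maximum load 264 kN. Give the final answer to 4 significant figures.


A0 = pi*(d/2)^2 = pi*(27/2)^2 = 572.555 mm^2
UTS = F_max / A0 = 264*1000 / 572.555
UTS = 461.1 MPa


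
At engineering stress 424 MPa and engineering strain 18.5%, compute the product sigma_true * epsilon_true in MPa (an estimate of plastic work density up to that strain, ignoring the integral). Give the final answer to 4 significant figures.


sigma_true = sigma_eng * (1 + epsilon_eng)
sigma_true = 424 * (1 + 0.185) = 502.44 MPa
epsilon_true = ln(1 + epsilon_eng)
epsilon_true = ln(1 + 0.185) = 0.169743
sigma_true * epsilon_true = 502.44 * 0.169743 = 85.29 MPa


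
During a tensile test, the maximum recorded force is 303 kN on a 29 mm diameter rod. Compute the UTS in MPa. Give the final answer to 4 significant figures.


A0 = pi*(d/2)^2 = pi*(29/2)^2 = 660.52 mm^2
UTS = F_max / A0 = 303*1000 / 660.52
UTS = 458.7 MPa


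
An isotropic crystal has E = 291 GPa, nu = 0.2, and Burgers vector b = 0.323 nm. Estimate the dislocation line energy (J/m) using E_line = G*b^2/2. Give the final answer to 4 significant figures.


Step 1: G = E / (2*(1+nu))
G = 291 / (2*(1+0.2)) = 121.25 GPa = 1.2125e+11 Pa
Step 2: E_line = G*b^2/2
b = 0.323 nm = 3.23e-10 m
E_line = 0.5 * 1.2125e+11 * (3.23e-10)^2 = 6.325e-09 J/m


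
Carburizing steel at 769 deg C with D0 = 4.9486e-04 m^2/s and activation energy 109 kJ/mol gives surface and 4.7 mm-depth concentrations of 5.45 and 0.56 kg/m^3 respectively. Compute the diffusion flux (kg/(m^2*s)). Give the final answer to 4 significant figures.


Step 1: D = D0 * exp(-Qd/(R*T))
T = 769 + 273.15 = 1042.15 K
D = 4.9486e-04 * exp(-109e3 / (8.314 * 1042.15)) = 1.70211e-09 m^2/s
Step 2: J = D * (C1 - C2) / dx
J = 1.70211e-09 * (5.45 - 0.56) / 4.7e-03
J = 1.771e-06 kg/(m^2*s)


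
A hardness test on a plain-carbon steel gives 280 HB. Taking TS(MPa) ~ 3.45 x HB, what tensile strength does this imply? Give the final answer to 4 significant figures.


TS (MPa) = 3.45 * HB
TS = 3.45 * 280
TS = 966 MPa


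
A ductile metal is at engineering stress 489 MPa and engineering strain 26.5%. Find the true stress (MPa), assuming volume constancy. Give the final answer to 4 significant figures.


sigma_true = sigma_eng * (1 + epsilon_eng)
sigma_true = 489 * (1 + 0.265)
sigma_true = 618.6 MPa


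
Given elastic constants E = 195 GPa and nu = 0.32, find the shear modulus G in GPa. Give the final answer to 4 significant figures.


G = E / (2*(1+nu))
G = 195 / (2*(1+0.32))
G = 73.86 GPa


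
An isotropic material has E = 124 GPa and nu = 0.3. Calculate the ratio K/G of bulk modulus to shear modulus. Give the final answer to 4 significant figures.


G = E / (2*(1+nu))
G = 124 / (2*(1+0.3)) = 47.6923 GPa
K = E / (3*(1-2*nu))
K = 124 / (3*(1-2*0.3)) = 103.333 GPa
K/G = 103.333 / 47.6923 = 2.167


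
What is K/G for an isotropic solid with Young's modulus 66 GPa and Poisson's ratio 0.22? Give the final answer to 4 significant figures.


G = E / (2*(1+nu))
G = 66 / (2*(1+0.22)) = 27.0492 GPa
K = E / (3*(1-2*nu))
K = 66 / (3*(1-2*0.22)) = 39.2857 GPa
K/G = 39.2857 / 27.0492 = 1.452


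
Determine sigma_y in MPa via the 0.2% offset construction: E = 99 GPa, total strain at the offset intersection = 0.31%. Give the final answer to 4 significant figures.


Offset strain = 0.002
Elastic strain at yield = total_strain - offset = 3.1e-03 - 0.002 = 1.1e-03
sigma_y = E * elastic_strain = 99000 * 1.1e-03
sigma_y = 108.9 MPa


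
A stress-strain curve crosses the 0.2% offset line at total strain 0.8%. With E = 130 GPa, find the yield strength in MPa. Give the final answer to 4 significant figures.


Offset strain = 0.002
Elastic strain at yield = total_strain - offset = 8e-03 - 0.002 = 6e-03
sigma_y = E * elastic_strain = 130000 * 6e-03
sigma_y = 780 MPa


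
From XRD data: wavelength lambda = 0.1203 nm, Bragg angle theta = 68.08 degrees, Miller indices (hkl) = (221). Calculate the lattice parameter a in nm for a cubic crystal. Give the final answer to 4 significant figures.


d = lambda / (2*sin(theta))
d = 0.1203 / (2*sin(68.08 deg))
d = 0.0648374 nm
a = d * sqrt(h^2+k^2+l^2) = 0.0648374 * sqrt(9)
a = 0.1945 nm


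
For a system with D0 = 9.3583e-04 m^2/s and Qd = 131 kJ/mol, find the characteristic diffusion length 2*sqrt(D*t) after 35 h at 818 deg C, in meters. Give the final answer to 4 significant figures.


Step 1: D = D0 * exp(-Qd/(R*T))
T = 1091.15 K
D = 9.3583e-04 * exp(-131e3 / (8.314 * 1091.15)) = 5.01009e-10 m^2/s
Step 2: L = 2*sqrt(D*t)
t = 35 h = 126000 s
L = 2*sqrt(5.01009e-10 * 126000) = 0.01589 m


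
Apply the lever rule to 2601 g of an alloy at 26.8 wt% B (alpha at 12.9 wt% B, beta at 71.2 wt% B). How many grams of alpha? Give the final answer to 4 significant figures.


f_alpha = (C_beta - C0) / (C_beta - C_alpha)
f_alpha = (71.2 - 26.8) / (71.2 - 12.9) = 0.761578
m_alpha = f_alpha * m_total = 0.761578 * 2601 = 1981 g


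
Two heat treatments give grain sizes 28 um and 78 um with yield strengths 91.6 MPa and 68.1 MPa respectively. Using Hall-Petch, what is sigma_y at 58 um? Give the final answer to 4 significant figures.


sigma_y = sigma0 + k / sqrt(d)
1/sqrt(d1) = 1/sqrt(2.8e-05) = 188.982;  1/sqrt(d2) = 113.228
k = (sigma1 - sigma2) / (1/sqrt(d1) - 1/sqrt(d2)) = (91.6 - 68.1) / (188.982 - 113.228) = 0.310212 MPa*m^0.5
sigma0 = sigma1 - k/sqrt(d1) = 91.6 - 0.310212*188.982 = 32.9754 MPa
sigma_y(d3) = 32.9754 + 0.310212 / sqrt(5.8e-05) = 73.71 MPa


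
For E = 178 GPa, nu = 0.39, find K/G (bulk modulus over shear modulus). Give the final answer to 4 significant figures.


G = E / (2*(1+nu))
G = 178 / (2*(1+0.39)) = 64.0288 GPa
K = E / (3*(1-2*nu))
K = 178 / (3*(1-2*0.39)) = 269.697 GPa
K/G = 269.697 / 64.0288 = 4.212


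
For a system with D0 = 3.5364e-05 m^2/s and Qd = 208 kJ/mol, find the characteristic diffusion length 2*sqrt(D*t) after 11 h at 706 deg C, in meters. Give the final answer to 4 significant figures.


Step 1: D = D0 * exp(-Qd/(R*T))
T = 979.15 K
D = 3.5364e-05 * exp(-208e3 / (8.314 * 979.15)) = 2.8314e-16 m^2/s
Step 2: L = 2*sqrt(D*t)
t = 11 h = 39600 s
L = 2*sqrt(2.8314e-16 * 39600) = 6.697e-06 m


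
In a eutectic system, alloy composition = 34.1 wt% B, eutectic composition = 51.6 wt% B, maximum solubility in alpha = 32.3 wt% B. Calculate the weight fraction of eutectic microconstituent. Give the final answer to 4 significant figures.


f_primary = (C_e - C0) / (C_e - C_alpha_max)
f_primary = (51.6 - 34.1) / (51.6 - 32.3)
f_primary = 0.906736
f_eutectic = 1 - 0.906736 = 0.09326


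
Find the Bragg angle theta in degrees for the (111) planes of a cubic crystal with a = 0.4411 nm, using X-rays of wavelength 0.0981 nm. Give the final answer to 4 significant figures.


d = a / sqrt(h^2+k^2+l^2)
d = 0.4411 / sqrt(3) = 0.254669 nm
lambda = 2*d*sin(theta)  =>  sin(theta) = lambda / (2*d)
sin(theta) = 0.0981 / (2 * 0.254669) = 0.192603
theta = 11.1 deg


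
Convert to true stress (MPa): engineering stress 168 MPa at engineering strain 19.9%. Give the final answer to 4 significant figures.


sigma_true = sigma_eng * (1 + epsilon_eng)
sigma_true = 168 * (1 + 0.199)
sigma_true = 201.4 MPa


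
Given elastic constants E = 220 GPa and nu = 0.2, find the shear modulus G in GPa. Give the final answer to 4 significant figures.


G = E / (2*(1+nu))
G = 220 / (2*(1+0.2))
G = 91.67 GPa


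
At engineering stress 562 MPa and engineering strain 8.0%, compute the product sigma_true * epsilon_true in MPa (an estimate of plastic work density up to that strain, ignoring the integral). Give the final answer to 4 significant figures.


sigma_true = sigma_eng * (1 + epsilon_eng)
sigma_true = 562 * (1 + 0.08) = 606.96 MPa
epsilon_true = ln(1 + epsilon_eng)
epsilon_true = ln(1 + 0.08) = 0.076961
sigma_true * epsilon_true = 606.96 * 0.076961 = 46.71 MPa


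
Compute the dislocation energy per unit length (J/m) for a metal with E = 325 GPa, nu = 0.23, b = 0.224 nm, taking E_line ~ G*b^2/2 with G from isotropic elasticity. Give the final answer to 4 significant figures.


Step 1: G = E / (2*(1+nu))
G = 325 / (2*(1+0.23)) = 132.114 GPa = 1.32114e+11 Pa
Step 2: E_line = G*b^2/2
b = 0.224 nm = 2.24e-10 m
E_line = 0.5 * 1.32114e+11 * (2.24e-10)^2 = 3.314e-09 J/m


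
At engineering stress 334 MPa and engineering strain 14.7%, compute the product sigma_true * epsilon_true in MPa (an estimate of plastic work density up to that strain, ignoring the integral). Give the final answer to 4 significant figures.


sigma_true = sigma_eng * (1 + epsilon_eng)
sigma_true = 334 * (1 + 0.147) = 383.098 MPa
epsilon_true = ln(1 + epsilon_eng)
epsilon_true = ln(1 + 0.147) = 0.13715
sigma_true * epsilon_true = 383.098 * 0.13715 = 52.54 MPa


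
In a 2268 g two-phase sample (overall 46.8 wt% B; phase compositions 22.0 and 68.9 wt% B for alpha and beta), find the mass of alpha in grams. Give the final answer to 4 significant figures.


f_alpha = (C_beta - C0) / (C_beta - C_alpha)
f_alpha = (68.9 - 46.8) / (68.9 - 22.0) = 0.471215
m_alpha = f_alpha * m_total = 0.471215 * 2268 = 1069 g


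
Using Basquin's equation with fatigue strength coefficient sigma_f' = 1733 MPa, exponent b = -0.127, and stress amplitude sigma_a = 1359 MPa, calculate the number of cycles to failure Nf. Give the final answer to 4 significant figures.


sigma_a = sigma_f' * (2*Nf)^b
2*Nf = (sigma_a / sigma_f')^(1/b)
2*Nf = (1359 / 1733)^(1/-0.127)
2*Nf = 6.78159
Nf = 3.391 cycles


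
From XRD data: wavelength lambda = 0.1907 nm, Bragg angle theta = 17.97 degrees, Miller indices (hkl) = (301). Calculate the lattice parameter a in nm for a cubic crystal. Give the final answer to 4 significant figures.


d = lambda / (2*sin(theta))
d = 0.1907 / (2*sin(17.97 deg))
d = 0.309057 nm
a = d * sqrt(h^2+k^2+l^2) = 0.309057 * sqrt(10)
a = 0.9773 nm


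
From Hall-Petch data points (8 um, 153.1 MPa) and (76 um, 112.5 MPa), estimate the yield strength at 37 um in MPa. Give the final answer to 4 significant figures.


sigma_y = sigma0 + k / sqrt(d)
1/sqrt(d1) = 1/sqrt(8e-06) = 353.553;  1/sqrt(d2) = 114.708
k = (sigma1 - sigma2) / (1/sqrt(d1) - 1/sqrt(d2)) = (153.1 - 112.5) / (353.553 - 114.708) = 0.169984 MPa*m^0.5
sigma0 = sigma1 - k/sqrt(d1) = 153.1 - 0.169984*353.553 = 93.0015 MPa
sigma_y(d3) = 93.0015 + 0.169984 / sqrt(3.7e-05) = 120.9 MPa


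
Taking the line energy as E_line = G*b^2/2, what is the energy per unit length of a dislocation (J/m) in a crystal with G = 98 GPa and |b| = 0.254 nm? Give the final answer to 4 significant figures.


E = G*b^2/2
b = 0.254 nm = 2.54e-10 m
G = 98 GPa = 9.8e+10 Pa
E = 0.5 * 9.8e+10 * (2.54e-10)^2
E = 3.161e-09 J/m


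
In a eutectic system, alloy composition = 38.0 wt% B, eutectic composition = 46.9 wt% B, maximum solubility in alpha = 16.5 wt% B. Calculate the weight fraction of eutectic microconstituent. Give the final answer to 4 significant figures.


f_primary = (C_e - C0) / (C_e - C_alpha_max)
f_primary = (46.9 - 38.0) / (46.9 - 16.5)
f_primary = 0.292763
f_eutectic = 1 - 0.292763 = 0.7072


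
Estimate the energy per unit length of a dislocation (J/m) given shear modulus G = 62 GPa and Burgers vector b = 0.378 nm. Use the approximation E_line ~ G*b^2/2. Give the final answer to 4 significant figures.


E = G*b^2/2
b = 0.378 nm = 3.78e-10 m
G = 62 GPa = 6.2e+10 Pa
E = 0.5 * 6.2e+10 * (3.78e-10)^2
E = 4.429e-09 J/m


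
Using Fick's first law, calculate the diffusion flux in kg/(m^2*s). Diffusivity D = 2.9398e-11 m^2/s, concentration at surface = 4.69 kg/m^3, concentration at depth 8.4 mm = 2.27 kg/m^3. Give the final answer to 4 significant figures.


J = -D * (dC/dx) = D * (C1 - C2) / dx
J = 2.9398e-11 * (4.69 - 2.27) / 8.4e-03
J = 8.469e-09 kg/(m^2*s)


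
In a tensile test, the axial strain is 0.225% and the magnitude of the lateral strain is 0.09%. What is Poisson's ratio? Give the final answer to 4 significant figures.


nu = -epsilon_lat / epsilon_axial
Lateral strain is contraction (negative), so using magnitudes:
nu = 0.09 / 0.225
nu = 0.4


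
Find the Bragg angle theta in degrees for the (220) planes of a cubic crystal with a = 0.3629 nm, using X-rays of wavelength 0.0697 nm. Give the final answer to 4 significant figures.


d = a / sqrt(h^2+k^2+l^2)
d = 0.3629 / sqrt(8) = 0.128305 nm
lambda = 2*d*sin(theta)  =>  sin(theta) = lambda / (2*d)
sin(theta) = 0.0697 / (2 * 0.128305) = 0.271619
theta = 15.76 deg


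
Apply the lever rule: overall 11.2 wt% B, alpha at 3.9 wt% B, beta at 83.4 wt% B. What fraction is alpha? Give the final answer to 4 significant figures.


f_alpha = (C_beta - C0) / (C_beta - C_alpha)
f_alpha = (83.4 - 11.2) / (83.4 - 3.9)
f_alpha = 0.9082


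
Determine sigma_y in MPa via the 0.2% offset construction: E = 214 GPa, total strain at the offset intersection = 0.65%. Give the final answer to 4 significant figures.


Offset strain = 0.002
Elastic strain at yield = total_strain - offset = 6.5e-03 - 0.002 = 4.5e-03
sigma_y = E * elastic_strain = 214000 * 4.5e-03
sigma_y = 963 MPa


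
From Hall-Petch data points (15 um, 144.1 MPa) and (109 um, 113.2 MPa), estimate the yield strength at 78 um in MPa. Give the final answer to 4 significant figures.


sigma_y = sigma0 + k / sqrt(d)
1/sqrt(d1) = 1/sqrt(1.5e-05) = 258.199;  1/sqrt(d2) = 95.7826
k = (sigma1 - sigma2) / (1/sqrt(d1) - 1/sqrt(d2)) = (144.1 - 113.2) / (258.199 - 95.7826) = 0.190252 MPa*m^0.5
sigma0 = sigma1 - k/sqrt(d1) = 144.1 - 0.190252*258.199 = 94.9772 MPa
sigma_y(d3) = 94.9772 + 0.190252 / sqrt(7.8e-05) = 116.5 MPa


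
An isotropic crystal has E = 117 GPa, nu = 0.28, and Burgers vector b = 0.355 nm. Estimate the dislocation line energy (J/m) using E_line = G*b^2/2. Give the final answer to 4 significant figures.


Step 1: G = E / (2*(1+nu))
G = 117 / (2*(1+0.28)) = 45.7031 GPa = 4.57031e+10 Pa
Step 2: E_line = G*b^2/2
b = 0.355 nm = 3.55e-10 m
E_line = 0.5 * 4.57031e+10 * (3.55e-10)^2 = 2.88e-09 J/m


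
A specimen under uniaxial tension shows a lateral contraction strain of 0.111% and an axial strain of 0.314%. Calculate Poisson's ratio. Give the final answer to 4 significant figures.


nu = -epsilon_lat / epsilon_axial
Lateral strain is contraction (negative), so using magnitudes:
nu = 0.111 / 0.314
nu = 0.3535


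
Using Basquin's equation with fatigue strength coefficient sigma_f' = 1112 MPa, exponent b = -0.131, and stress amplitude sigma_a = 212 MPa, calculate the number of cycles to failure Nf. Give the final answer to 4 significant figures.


sigma_a = sigma_f' * (2*Nf)^b
2*Nf = (sigma_a / sigma_f')^(1/b)
2*Nf = (212 / 1112)^(1/-0.131)
2*Nf = 312190
Nf = 156100 cycles


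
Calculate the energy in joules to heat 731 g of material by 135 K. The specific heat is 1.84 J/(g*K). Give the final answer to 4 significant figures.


Q = m * cp * dT
Q = 731 * 1.84 * 135
Q = 181600 J


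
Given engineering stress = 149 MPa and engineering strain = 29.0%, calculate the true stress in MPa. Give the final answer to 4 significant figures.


sigma_true = sigma_eng * (1 + epsilon_eng)
sigma_true = 149 * (1 + 0.29)
sigma_true = 192.2 MPa


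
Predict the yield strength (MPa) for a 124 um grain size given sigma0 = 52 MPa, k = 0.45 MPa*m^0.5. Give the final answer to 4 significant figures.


sigma_y = sigma0 + k / sqrt(d)
d = 124 um = 1.24e-04 m
sigma_y = 52 + 0.45 / sqrt(1.24e-04)
sigma_y = 92.41 MPa


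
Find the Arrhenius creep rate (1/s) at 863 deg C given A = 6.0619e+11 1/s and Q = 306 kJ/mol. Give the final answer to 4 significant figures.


rate = A * exp(-Q / (R*T))
T = 863 + 273.15 = 1136.15 K
rate = 6.0619e+11 * exp(-306e3 / (8.314 * 1136.15))
rate = 5.173e-03 1/s


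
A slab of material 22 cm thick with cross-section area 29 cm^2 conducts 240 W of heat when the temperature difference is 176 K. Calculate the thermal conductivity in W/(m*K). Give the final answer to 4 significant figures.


k = Q*L / (A*dT)
L = 0.22 m, A = 2.9e-03 m^2
k = 240 * 0.22 / (2.9e-03 * 176)
k = 103.4 W/(m*K)


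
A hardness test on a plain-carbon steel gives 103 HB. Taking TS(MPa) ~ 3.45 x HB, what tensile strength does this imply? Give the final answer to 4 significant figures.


TS (MPa) = 3.45 * HB
TS = 3.45 * 103
TS = 355.4 MPa


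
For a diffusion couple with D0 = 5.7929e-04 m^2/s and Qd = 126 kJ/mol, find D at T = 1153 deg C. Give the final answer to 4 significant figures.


D = D0 * exp(-Qd / (R*T))
T = 1426.15 K
D = 5.7929e-04 * exp(-126e3 / (8.314 * 1426.15))
D = 1.405e-08 m^2/s


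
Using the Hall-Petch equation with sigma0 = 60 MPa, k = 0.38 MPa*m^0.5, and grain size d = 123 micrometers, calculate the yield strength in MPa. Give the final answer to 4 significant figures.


sigma_y = sigma0 + k / sqrt(d)
d = 123 um = 1.23e-04 m
sigma_y = 60 + 0.38 / sqrt(1.23e-04)
sigma_y = 94.26 MPa


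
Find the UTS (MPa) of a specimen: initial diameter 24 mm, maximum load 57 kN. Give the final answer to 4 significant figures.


A0 = pi*(d/2)^2 = pi*(24/2)^2 = 452.389 mm^2
UTS = F_max / A0 = 57*1000 / 452.389
UTS = 126 MPa


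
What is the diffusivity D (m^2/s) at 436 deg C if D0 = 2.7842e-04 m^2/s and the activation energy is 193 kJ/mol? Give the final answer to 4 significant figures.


D = D0 * exp(-Qd / (R*T))
T = 709.15 K
D = 2.7842e-04 * exp(-193e3 / (8.314 * 709.15))
D = 1.691e-18 m^2/s


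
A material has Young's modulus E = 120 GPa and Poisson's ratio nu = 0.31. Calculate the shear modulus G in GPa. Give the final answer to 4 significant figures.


G = E / (2*(1+nu))
G = 120 / (2*(1+0.31))
G = 45.8 GPa


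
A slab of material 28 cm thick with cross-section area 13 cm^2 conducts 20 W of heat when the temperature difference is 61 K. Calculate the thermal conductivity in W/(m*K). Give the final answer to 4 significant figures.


k = Q*L / (A*dT)
L = 0.28 m, A = 1.3e-03 m^2
k = 20 * 0.28 / (1.3e-03 * 61)
k = 70.62 W/(m*K)


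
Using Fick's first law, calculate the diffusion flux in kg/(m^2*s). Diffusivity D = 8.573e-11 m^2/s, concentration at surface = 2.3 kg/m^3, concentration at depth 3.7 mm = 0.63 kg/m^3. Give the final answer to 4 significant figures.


J = -D * (dC/dx) = D * (C1 - C2) / dx
J = 8.573e-11 * (2.3 - 0.63) / 3.7e-03
J = 3.869e-08 kg/(m^2*s)


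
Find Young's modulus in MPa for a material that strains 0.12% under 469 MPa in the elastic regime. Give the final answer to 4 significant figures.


E = sigma / epsilon
epsilon = 0.12% = 1.2e-03
E = 469 / 1.2e-03
E = 390800 MPa


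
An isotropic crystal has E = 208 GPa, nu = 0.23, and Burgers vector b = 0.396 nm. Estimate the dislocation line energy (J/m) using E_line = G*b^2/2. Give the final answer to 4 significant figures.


Step 1: G = E / (2*(1+nu))
G = 208 / (2*(1+0.23)) = 84.5528 GPa = 8.45528e+10 Pa
Step 2: E_line = G*b^2/2
b = 0.396 nm = 3.96e-10 m
E_line = 0.5 * 8.45528e+10 * (3.96e-10)^2 = 6.63e-09 J/m


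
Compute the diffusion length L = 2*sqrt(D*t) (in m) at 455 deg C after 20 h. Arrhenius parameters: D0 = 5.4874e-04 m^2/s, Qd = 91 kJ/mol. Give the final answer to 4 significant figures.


Step 1: D = D0 * exp(-Qd/(R*T))
T = 728.15 K
D = 5.4874e-04 * exp(-91e3 / (8.314 * 728.15)) = 1.62609e-10 m^2/s
Step 2: L = 2*sqrt(D*t)
t = 20 h = 72000 s
L = 2*sqrt(1.62609e-10 * 72000) = 6.843e-03 m


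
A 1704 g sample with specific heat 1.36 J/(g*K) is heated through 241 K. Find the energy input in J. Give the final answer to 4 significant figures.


Q = m * cp * dT
Q = 1704 * 1.36 * 241
Q = 558500 J


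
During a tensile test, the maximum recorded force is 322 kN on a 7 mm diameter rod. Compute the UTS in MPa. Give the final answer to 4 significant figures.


A0 = pi*(d/2)^2 = pi*(7/2)^2 = 38.4845 mm^2
UTS = F_max / A0 = 322*1000 / 38.4845
UTS = 8367 MPa


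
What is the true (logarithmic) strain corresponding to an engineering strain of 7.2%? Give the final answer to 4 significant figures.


epsilon_true = ln(1 + epsilon_eng)
epsilon_true = ln(1 + 0.072)
epsilon_true = 0.06953


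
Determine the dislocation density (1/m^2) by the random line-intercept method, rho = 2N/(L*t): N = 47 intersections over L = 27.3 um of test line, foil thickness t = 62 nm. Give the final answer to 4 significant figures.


rho = 2N / (L * t)
L = 27.3 um = 2.73e-05 m, t = 62 nm = 6.2e-08 m
rho = 2 * 47 / (2.73e-05 * 6.2e-08)
rho = 5.554e+13 1/m^2


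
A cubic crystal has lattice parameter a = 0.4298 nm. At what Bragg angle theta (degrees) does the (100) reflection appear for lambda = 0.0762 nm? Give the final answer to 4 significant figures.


d = a / sqrt(h^2+k^2+l^2)
d = 0.4298 / sqrt(1) = 0.4298 nm
lambda = 2*d*sin(theta)  =>  sin(theta) = lambda / (2*d)
sin(theta) = 0.0762 / (2 * 0.4298) = 0.0886459
theta = 5.086 deg


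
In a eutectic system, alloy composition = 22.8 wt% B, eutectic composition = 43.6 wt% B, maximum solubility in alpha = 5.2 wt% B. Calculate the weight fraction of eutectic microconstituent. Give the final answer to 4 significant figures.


f_primary = (C_e - C0) / (C_e - C_alpha_max)
f_primary = (43.6 - 22.8) / (43.6 - 5.2)
f_primary = 0.541667
f_eutectic = 1 - 0.541667 = 0.4583


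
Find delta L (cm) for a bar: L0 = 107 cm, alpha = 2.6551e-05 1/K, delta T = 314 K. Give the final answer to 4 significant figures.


dL = L0 * alpha * dT
dL = 107 * 2.6551e-05 * 314
dL = 0.8921 cm


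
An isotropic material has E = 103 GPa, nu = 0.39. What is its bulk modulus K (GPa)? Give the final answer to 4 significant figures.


K = E / (3*(1-2*nu))
K = 103 / (3*(1-2*0.39))
K = 156.1 GPa


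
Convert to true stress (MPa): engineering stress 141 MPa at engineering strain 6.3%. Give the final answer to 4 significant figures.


sigma_true = sigma_eng * (1 + epsilon_eng)
sigma_true = 141 * (1 + 0.063)
sigma_true = 149.9 MPa


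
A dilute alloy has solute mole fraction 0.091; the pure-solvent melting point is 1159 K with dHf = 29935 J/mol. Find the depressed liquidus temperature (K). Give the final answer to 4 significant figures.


dT = R*Tm^2*x / dHf
dT = 8.314 * 1159^2 * 0.091 / 29935
dT = 33.9499 K
T_new = 1159 - 33.9499 = 1125 K


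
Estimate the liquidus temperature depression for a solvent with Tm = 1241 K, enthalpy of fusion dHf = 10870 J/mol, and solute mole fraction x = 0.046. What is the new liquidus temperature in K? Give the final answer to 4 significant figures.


dT = R*Tm^2*x / dHf
dT = 8.314 * 1241^2 * 0.046 / 10870
dT = 54.1853 K
T_new = 1241 - 54.1853 = 1187 K


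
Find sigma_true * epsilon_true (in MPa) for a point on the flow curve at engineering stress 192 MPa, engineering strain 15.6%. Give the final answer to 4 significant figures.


sigma_true = sigma_eng * (1 + epsilon_eng)
sigma_true = 192 * (1 + 0.156) = 221.952 MPa
epsilon_true = ln(1 + epsilon_eng)
epsilon_true = ln(1 + 0.156) = 0.144966
sigma_true * epsilon_true = 221.952 * 0.144966 = 32.18 MPa


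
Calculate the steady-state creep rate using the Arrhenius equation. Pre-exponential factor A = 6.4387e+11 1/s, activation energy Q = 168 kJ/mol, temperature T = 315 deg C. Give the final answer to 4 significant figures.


rate = A * exp(-Q / (R*T))
T = 315 + 273.15 = 588.15 K
rate = 6.4387e+11 * exp(-168e3 / (8.314 * 588.15))
rate = 7.725e-04 1/s


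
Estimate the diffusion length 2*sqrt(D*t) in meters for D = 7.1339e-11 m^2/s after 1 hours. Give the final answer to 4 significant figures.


t = 1 hr = 3600 s
Diffusion length = 2*sqrt(D*t)
= 2*sqrt(7.1339e-11 * 3600)
= 1.014e-03 m


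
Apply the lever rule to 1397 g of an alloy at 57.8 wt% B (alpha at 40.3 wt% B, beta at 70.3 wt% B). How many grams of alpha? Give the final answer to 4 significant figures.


f_alpha = (C_beta - C0) / (C_beta - C_alpha)
f_alpha = (70.3 - 57.8) / (70.3 - 40.3) = 0.416667
m_alpha = f_alpha * m_total = 0.416667 * 1397 = 582.1 g


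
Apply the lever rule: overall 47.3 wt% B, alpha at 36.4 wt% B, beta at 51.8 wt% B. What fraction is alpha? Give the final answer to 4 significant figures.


f_alpha = (C_beta - C0) / (C_beta - C_alpha)
f_alpha = (51.8 - 47.3) / (51.8 - 36.4)
f_alpha = 0.2922


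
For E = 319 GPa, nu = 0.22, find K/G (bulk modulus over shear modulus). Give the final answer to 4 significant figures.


G = E / (2*(1+nu))
G = 319 / (2*(1+0.22)) = 130.738 GPa
K = E / (3*(1-2*nu))
K = 319 / (3*(1-2*0.22)) = 189.881 GPa
K/G = 189.881 / 130.738 = 1.452


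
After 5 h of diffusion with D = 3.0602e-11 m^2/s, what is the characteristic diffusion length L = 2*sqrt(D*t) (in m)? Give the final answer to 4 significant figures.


t = 5 hr = 18000 s
Diffusion length = 2*sqrt(D*t)
= 2*sqrt(3.0602e-11 * 18000)
= 1.484e-03 m


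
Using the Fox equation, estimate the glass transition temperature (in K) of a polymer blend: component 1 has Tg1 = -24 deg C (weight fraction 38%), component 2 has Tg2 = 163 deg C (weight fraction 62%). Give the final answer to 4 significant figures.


1/Tg = w1/Tg1 + w2/Tg2 (in Kelvin)
Tg1 = 249.15 K, Tg2 = 436.15 K
1/Tg = 0.38/249.15 + 0.62/436.15
Tg = 339.4 K


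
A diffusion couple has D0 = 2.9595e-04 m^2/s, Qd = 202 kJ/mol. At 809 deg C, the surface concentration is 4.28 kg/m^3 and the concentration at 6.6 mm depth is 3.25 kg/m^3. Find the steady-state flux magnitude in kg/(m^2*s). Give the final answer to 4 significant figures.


Step 1: D = D0 * exp(-Qd/(R*T))
T = 809 + 273.15 = 1082.15 K
D = 2.9595e-04 * exp(-202e3 / (8.314 * 1082.15)) = 5.25369e-14 m^2/s
Step 2: J = D * (C1 - C2) / dx
J = 5.25369e-14 * (4.28 - 3.25) / 6.6e-03
J = 8.199e-12 kg/(m^2*s)


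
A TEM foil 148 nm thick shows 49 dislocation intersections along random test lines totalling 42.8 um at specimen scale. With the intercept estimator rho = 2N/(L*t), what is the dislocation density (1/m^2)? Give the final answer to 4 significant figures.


rho = 2N / (L * t)
L = 42.8 um = 4.28e-05 m, t = 148 nm = 1.48e-07 m
rho = 2 * 49 / (4.28e-05 * 1.48e-07)
rho = 1.547e+13 1/m^2


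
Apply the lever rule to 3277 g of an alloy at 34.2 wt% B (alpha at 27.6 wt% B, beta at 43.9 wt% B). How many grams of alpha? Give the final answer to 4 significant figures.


f_alpha = (C_beta - C0) / (C_beta - C_alpha)
f_alpha = (43.9 - 34.2) / (43.9 - 27.6) = 0.595092
m_alpha = f_alpha * m_total = 0.595092 * 3277 = 1950 g


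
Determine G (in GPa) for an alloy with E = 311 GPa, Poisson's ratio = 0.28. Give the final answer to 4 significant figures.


G = E / (2*(1+nu))
G = 311 / (2*(1+0.28))
G = 121.5 GPa


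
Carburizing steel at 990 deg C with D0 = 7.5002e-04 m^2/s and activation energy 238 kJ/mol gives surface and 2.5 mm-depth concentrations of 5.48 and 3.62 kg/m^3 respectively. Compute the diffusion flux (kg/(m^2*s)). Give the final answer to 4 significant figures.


Step 1: D = D0 * exp(-Qd/(R*T))
T = 990 + 273.15 = 1263.15 K
D = 7.5002e-04 * exp(-238e3 / (8.314 * 1263.15)) = 1.0784e-13 m^2/s
Step 2: J = D * (C1 - C2) / dx
J = 1.0784e-13 * (5.48 - 3.62) / 2.5e-03
J = 8.023e-11 kg/(m^2*s)


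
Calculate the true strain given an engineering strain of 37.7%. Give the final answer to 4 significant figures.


epsilon_true = ln(1 + epsilon_eng)
epsilon_true = ln(1 + 0.377)
epsilon_true = 0.3199


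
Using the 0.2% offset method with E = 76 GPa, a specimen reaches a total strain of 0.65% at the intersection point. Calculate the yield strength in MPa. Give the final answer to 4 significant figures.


Offset strain = 0.002
Elastic strain at yield = total_strain - offset = 6.5e-03 - 0.002 = 4.5e-03
sigma_y = E * elastic_strain = 76000 * 4.5e-03
sigma_y = 342 MPa


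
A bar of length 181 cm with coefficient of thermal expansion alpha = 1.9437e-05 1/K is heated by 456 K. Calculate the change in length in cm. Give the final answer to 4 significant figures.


dL = L0 * alpha * dT
dL = 181 * 1.9437e-05 * 456
dL = 1.604 cm


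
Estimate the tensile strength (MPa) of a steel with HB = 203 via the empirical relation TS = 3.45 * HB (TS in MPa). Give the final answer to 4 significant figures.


TS (MPa) = 3.45 * HB
TS = 3.45 * 203
TS = 700.4 MPa


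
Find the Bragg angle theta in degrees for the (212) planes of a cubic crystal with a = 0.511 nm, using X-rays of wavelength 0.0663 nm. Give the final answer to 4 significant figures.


d = a / sqrt(h^2+k^2+l^2)
d = 0.511 / sqrt(9) = 0.170333 nm
lambda = 2*d*sin(theta)  =>  sin(theta) = lambda / (2*d)
sin(theta) = 0.0663 / (2 * 0.170333) = 0.194618
theta = 11.22 deg


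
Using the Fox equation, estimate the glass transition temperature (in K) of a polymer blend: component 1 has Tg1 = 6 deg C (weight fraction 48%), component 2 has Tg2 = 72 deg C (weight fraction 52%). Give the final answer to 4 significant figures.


1/Tg = w1/Tg1 + w2/Tg2 (in Kelvin)
Tg1 = 279.15 K, Tg2 = 345.15 K
1/Tg = 0.48/279.15 + 0.52/345.15
Tg = 310 K


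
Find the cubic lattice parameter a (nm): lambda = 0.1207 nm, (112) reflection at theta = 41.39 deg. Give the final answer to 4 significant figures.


d = lambda / (2*sin(theta))
d = 0.1207 / (2*sin(41.39 deg))
d = 0.0912761 nm
a = d * sqrt(h^2+k^2+l^2) = 0.0912761 * sqrt(6)
a = 0.2236 nm


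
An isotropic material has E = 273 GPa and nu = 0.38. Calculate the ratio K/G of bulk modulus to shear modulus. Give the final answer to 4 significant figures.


G = E / (2*(1+nu))
G = 273 / (2*(1+0.38)) = 98.913 GPa
K = E / (3*(1-2*nu))
K = 273 / (3*(1-2*0.38)) = 379.167 GPa
K/G = 379.167 / 98.913 = 3.833


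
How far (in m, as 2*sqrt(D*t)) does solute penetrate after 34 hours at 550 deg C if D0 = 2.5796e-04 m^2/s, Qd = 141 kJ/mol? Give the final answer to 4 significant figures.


Step 1: D = D0 * exp(-Qd/(R*T))
T = 823.15 K
D = 2.5796e-04 * exp(-141e3 / (8.314 * 823.15)) = 2.90931e-13 m^2/s
Step 2: L = 2*sqrt(D*t)
t = 34 h = 122400 s
L = 2*sqrt(2.90931e-13 * 122400) = 3.774e-04 m


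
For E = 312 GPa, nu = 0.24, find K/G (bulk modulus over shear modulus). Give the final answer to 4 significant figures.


G = E / (2*(1+nu))
G = 312 / (2*(1+0.24)) = 125.806 GPa
K = E / (3*(1-2*nu))
K = 312 / (3*(1-2*0.24)) = 200 GPa
K/G = 200 / 125.806 = 1.59


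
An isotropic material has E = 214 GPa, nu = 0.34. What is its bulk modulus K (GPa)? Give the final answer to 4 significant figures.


K = E / (3*(1-2*nu))
K = 214 / (3*(1-2*0.34))
K = 222.9 GPa


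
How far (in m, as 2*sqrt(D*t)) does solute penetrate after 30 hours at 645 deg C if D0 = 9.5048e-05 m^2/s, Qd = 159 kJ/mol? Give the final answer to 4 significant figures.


Step 1: D = D0 * exp(-Qd/(R*T))
T = 918.15 K
D = 9.5048e-05 * exp(-159e3 / (8.314 * 918.15)) = 8.54906e-14 m^2/s
Step 2: L = 2*sqrt(D*t)
t = 30 h = 108000 s
L = 2*sqrt(8.54906e-14 * 108000) = 1.922e-04 m


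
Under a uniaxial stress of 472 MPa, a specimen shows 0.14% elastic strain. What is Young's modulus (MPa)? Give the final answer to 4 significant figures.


E = sigma / epsilon
epsilon = 0.14% = 1.4e-03
E = 472 / 1.4e-03
E = 337100 MPa


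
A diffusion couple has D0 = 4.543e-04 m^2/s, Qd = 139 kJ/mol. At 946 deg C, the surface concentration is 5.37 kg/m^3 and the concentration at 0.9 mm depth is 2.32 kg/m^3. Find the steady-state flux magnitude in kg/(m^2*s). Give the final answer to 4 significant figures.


Step 1: D = D0 * exp(-Qd/(R*T))
T = 946 + 273.15 = 1219.15 K
D = 4.543e-04 * exp(-139e3 / (8.314 * 1219.15)) = 5.031e-10 m^2/s
Step 2: J = D * (C1 - C2) / dx
J = 5.031e-10 * (5.37 - 2.32) / 9e-04
J = 1.705e-06 kg/(m^2*s)


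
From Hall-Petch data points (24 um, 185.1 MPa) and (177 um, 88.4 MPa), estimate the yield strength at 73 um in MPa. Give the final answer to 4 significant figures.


sigma_y = sigma0 + k / sqrt(d)
1/sqrt(d1) = 1/sqrt(2.4e-05) = 204.124;  1/sqrt(d2) = 75.1646
k = (sigma1 - sigma2) / (1/sqrt(d1) - 1/sqrt(d2)) = (185.1 - 88.4) / (204.124 - 75.1646) = 0.749848 MPa*m^0.5
sigma0 = sigma1 - k/sqrt(d1) = 185.1 - 0.749848*204.124 = 32.038 MPa
sigma_y(d3) = 32.038 + 0.749848 / sqrt(7.3e-05) = 119.8 MPa


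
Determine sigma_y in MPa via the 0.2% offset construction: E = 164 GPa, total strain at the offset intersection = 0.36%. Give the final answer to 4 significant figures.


Offset strain = 0.002
Elastic strain at yield = total_strain - offset = 3.6e-03 - 0.002 = 1.6e-03
sigma_y = E * elastic_strain = 164000 * 1.6e-03
sigma_y = 262.4 MPa


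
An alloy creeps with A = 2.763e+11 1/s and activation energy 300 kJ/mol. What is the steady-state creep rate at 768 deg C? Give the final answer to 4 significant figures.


rate = A * exp(-Q / (R*T))
T = 768 + 273.15 = 1041.15 K
rate = 2.763e+11 * exp(-300e3 / (8.314 * 1041.15))
rate = 2.454e-04 1/s


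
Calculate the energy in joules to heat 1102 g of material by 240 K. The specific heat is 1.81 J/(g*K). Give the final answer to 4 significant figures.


Q = m * cp * dT
Q = 1102 * 1.81 * 240
Q = 478700 J


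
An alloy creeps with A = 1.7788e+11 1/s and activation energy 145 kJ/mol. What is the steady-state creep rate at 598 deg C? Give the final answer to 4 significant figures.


rate = A * exp(-Q / (R*T))
T = 598 + 273.15 = 871.15 K
rate = 1.7788e+11 * exp(-145e3 / (8.314 * 871.15))
rate = 359.4 1/s


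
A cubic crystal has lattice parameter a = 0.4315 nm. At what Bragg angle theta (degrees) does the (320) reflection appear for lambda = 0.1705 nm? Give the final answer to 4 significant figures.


d = a / sqrt(h^2+k^2+l^2)
d = 0.4315 / sqrt(13) = 0.119677 nm
lambda = 2*d*sin(theta)  =>  sin(theta) = lambda / (2*d)
sin(theta) = 0.1705 / (2 * 0.119677) = 0.712337
theta = 45.43 deg


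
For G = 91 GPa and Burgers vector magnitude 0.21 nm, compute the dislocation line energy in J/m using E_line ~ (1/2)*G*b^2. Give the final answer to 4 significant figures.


E = G*b^2/2
b = 0.21 nm = 2.1e-10 m
G = 91 GPa = 9.1e+10 Pa
E = 0.5 * 9.1e+10 * (2.1e-10)^2
E = 2.007e-09 J/m


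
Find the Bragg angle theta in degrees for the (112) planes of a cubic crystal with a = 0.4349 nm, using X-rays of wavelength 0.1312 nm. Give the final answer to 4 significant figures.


d = a / sqrt(h^2+k^2+l^2)
d = 0.4349 / sqrt(6) = 0.177547 nm
lambda = 2*d*sin(theta)  =>  sin(theta) = lambda / (2*d)
sin(theta) = 0.1312 / (2 * 0.177547) = 0.369479
theta = 21.68 deg


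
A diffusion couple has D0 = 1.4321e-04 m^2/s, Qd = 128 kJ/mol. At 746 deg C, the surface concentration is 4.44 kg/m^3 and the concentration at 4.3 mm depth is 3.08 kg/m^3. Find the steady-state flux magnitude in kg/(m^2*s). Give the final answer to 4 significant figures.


Step 1: D = D0 * exp(-Qd/(R*T))
T = 746 + 273.15 = 1019.15 K
D = 1.4321e-04 * exp(-128e3 / (8.314 * 1019.15)) = 3.93853e-11 m^2/s
Step 2: J = D * (C1 - C2) / dx
J = 3.93853e-11 * (4.44 - 3.08) / 4.3e-03
J = 1.246e-08 kg/(m^2*s)


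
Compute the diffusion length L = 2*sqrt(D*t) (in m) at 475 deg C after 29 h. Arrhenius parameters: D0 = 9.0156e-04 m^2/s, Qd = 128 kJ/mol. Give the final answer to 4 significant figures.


Step 1: D = D0 * exp(-Qd/(R*T))
T = 748.15 K
D = 9.0156e-04 * exp(-128e3 / (8.314 * 748.15)) = 1.04212e-12 m^2/s
Step 2: L = 2*sqrt(D*t)
t = 29 h = 104400 s
L = 2*sqrt(1.04212e-12 * 104400) = 6.597e-04 m


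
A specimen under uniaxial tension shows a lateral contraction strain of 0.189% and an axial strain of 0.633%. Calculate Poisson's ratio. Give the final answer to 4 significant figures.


nu = -epsilon_lat / epsilon_axial
Lateral strain is contraction (negative), so using magnitudes:
nu = 0.189 / 0.633
nu = 0.2986


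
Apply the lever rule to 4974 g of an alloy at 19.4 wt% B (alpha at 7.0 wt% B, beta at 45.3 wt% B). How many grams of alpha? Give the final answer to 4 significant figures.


f_alpha = (C_beta - C0) / (C_beta - C_alpha)
f_alpha = (45.3 - 19.4) / (45.3 - 7.0) = 0.67624
m_alpha = f_alpha * m_total = 0.67624 * 4974 = 3364 g


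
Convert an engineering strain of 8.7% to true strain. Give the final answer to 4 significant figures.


epsilon_true = ln(1 + epsilon_eng)
epsilon_true = ln(1 + 0.087)
epsilon_true = 0.08342


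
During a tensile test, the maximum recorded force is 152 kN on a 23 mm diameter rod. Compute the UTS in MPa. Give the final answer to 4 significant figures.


A0 = pi*(d/2)^2 = pi*(23/2)^2 = 415.476 mm^2
UTS = F_max / A0 = 152*1000 / 415.476
UTS = 365.8 MPa


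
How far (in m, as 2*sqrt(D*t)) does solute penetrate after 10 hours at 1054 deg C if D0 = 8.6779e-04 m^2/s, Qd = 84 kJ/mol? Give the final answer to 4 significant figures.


Step 1: D = D0 * exp(-Qd/(R*T))
T = 1327.15 K
D = 8.6779e-04 * exp(-84e3 / (8.314 * 1327.15)) = 4.28727e-07 m^2/s
Step 2: L = 2*sqrt(D*t)
t = 10 h = 36000 s
L = 2*sqrt(4.28727e-07 * 36000) = 0.2485 m


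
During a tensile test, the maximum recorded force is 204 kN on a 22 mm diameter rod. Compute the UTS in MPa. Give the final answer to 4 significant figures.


A0 = pi*(d/2)^2 = pi*(22/2)^2 = 380.133 mm^2
UTS = F_max / A0 = 204*1000 / 380.133
UTS = 536.7 MPa


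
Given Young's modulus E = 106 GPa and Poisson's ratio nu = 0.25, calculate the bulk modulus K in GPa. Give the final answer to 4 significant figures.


K = E / (3*(1-2*nu))
K = 106 / (3*(1-2*0.25))
K = 70.67 GPa


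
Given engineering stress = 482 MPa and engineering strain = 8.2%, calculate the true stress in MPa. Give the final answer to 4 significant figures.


sigma_true = sigma_eng * (1 + epsilon_eng)
sigma_true = 482 * (1 + 0.082)
sigma_true = 521.5 MPa


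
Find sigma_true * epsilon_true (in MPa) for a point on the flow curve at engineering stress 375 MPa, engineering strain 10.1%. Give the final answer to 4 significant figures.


sigma_true = sigma_eng * (1 + epsilon_eng)
sigma_true = 375 * (1 + 0.101) = 412.875 MPa
epsilon_true = ln(1 + epsilon_eng)
epsilon_true = ln(1 + 0.101) = 0.0962189
sigma_true * epsilon_true = 412.875 * 0.0962189 = 39.73 MPa
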